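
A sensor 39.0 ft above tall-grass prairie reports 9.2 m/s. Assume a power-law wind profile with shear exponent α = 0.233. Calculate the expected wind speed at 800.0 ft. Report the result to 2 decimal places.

Power-law profile: V₂ = V₁ · (z₂/z₁)^α
V₂ = 9.2 × (800.0/39.0)^0.233 = 9.2 × (20.5128)^0.233
    = 9.2 × 2.0216 = 18.5990 m/s

18.60 m/s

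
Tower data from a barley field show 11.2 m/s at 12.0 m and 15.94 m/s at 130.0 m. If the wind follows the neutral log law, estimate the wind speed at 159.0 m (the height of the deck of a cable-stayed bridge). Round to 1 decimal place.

Log law: V ∝ ln(z/z₀). From the pair, with r = V₁/V₂ = 0.70263,
ln z₀ = (ln z₁ − r·ln z₂)/(1 − r) = (2.4849 − 0.70263×4.8675)/0.29737 = -3.1449 → z₀ = 0.04307 m
V₃ = V₁ · ln(z₃/z₀)/ln(z₁/z₀) = 11.2 × 8.2138/5.6298 = 16.3406 m/s

16.3 m/s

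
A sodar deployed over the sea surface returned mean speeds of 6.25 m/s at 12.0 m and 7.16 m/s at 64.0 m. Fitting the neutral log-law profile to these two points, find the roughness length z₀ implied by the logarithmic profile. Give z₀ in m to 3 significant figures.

Log law: V(z) ∝ ln(z/z₀). With r = V₁/V₂ = 6.25/7.16 = 0.87291,
r · ln(z₂/z₀) = ln(z₁/z₀) ⇒ ln z₀ = (ln z₁ − r·ln z₂)/(1 − r)
ln z₀ = (2.48491 − 0.87291×4.15888) / 0.12709 = -9.0122
z₀ = exp(-9.0122) = 0.0001219 m

z₀ ≈ 0.000122 m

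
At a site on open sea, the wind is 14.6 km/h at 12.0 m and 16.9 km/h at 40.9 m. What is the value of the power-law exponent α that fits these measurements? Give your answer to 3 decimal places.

Power law: V₂/V₁ = (z₂/z₁)^α ⇒ α = ln(V₂/V₁) / ln(z₂/z₁)
α = ln(16.9/14.6) / ln(40.9/12.0) = ln(1.1575) / ln(3.4083)
  = 0.14629 / 1.22622 = 0.11930

α ≈ 0.119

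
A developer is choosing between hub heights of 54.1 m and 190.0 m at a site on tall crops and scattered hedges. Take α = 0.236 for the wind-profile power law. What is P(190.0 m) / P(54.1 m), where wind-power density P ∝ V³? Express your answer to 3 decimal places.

2.434

Speed ratio: V_B/V_A = (z_B/z_A)^α = (190.0/54.1)^0.236 = (3.5120)^0.236 = 1.34509
Power-density ratio: P_B/P_A = (V_B/V_A)³ = (1.34509)³ = 2.43363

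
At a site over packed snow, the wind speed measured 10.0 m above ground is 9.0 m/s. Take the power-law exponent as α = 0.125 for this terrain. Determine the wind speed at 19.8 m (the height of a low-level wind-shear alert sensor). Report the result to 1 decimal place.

Power-law profile: V₂ = V₁ · (z₂/z₁)^α
V₂ = 9.0 × (19.8/10.0)^0.125 = 9.0 × (1.9800)^0.125
    = 9.0 × 1.0891 = 9.8022 m/s

9.8 m/s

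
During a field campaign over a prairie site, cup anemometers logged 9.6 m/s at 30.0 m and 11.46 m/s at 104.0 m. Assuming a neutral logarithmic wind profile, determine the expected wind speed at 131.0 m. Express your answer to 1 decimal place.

Log law: V ∝ ln(z/z₀). From the pair, with r = V₁/V₂ = 0.83770,
ln z₀ = (ln z₁ − r·ln z₂)/(1 − r) = (3.4012 − 0.83770×4.6444)/0.16230 = -3.0153 → z₀ = 0.04903 m
V₃ = V₁ · ln(z₃/z₀)/ln(z₁/z₀) = 9.6 × 7.8905/6.4165 = 11.8053 m/s

11.8 m/s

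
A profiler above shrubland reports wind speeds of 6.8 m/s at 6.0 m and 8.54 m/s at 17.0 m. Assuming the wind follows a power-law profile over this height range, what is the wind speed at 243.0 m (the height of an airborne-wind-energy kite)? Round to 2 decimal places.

First find α: α = ln(V₂/V₁)/ln(z₂/z₁) = ln(8.54/6.8)/ln(17.0/6.0) = 0.22784/1.04145 = 0.2188
Extrapolate from 17.0 m to 243.0 m: V₃ = 8.54 × (243.0/17.0)^0.2188 = 8.54 × 1.7894 = 15.2817 m/s

15.28 m/s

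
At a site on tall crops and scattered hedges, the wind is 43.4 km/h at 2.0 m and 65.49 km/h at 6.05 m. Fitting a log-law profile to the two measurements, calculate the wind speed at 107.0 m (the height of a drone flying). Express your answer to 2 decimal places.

Log law: V ∝ ln(z/z₀). From the pair, with r = V₁/V₂ = 0.66270,
ln z₀ = (ln z₁ − r·ln z₂)/(1 − r) = (0.6931 − 0.66270×1.8001)/0.33730 = -1.4816 → z₀ = 0.2273 m
V₃ = V₁ · ln(z₃/z₀)/ln(z₁/z₀) = 43.4 × 6.1544/2.1747 = 122.8203 km/h

122.82 km/h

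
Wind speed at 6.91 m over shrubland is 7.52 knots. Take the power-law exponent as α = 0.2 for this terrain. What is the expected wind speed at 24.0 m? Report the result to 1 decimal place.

Power-law profile: V₂ = V₁ · (z₂/z₁)^α
V₂ = 7.52 × (24.0/6.91)^0.2 = 7.52 × (3.4732)^0.2
    = 7.52 × 1.2828 = 9.6464 knots

9.6 knots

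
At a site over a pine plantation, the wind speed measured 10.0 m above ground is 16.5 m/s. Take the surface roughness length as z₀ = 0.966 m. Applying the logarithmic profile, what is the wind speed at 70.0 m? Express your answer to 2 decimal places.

30.24 m/s

Log law: V(z) ∝ ln(z/z₀), so V₂/V₁ = ln(z₂/z₀) / ln(z₁/z₀).
ln(70.0/0.966) = 4.2831, ln(10.0/0.966) = 2.3372
V₂ = 16.5 × 4.2831/2.3372 = 16.5 × 1.8326 = 30.2377 m/s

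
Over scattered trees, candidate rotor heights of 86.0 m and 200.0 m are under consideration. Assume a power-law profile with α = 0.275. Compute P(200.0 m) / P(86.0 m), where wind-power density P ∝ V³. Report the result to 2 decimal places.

Speed ratio: V_B/V_A = (z_B/z_A)^α = (200.0/86.0)^0.275 = (2.3256)^0.275 = 1.26124
Power-density ratio: P_B/P_A = (V_B/V_A)³ = (1.26124)³ = 2.00627

2.01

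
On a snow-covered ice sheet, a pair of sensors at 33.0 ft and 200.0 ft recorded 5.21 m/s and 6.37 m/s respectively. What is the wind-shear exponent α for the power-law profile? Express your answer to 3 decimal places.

Power law: V₂/V₁ = (z₂/z₁)^α ⇒ α = ln(V₂/V₁) / ln(z₂/z₁)
α = ln(6.37/5.21) / ln(200.0/33.0) = ln(1.2226) / ln(6.0606)
  = 0.20102 / 1.80181 = 0.11157

α ≈ 0.112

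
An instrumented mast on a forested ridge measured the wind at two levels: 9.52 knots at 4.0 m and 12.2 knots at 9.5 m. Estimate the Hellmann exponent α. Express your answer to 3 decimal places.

α ≈ 0.287

Power law: V₂/V₁ = (z₂/z₁)^α ⇒ α = ln(V₂/V₁) / ln(z₂/z₁)
α = ln(12.2/9.52) / ln(9.5/4.0) = ln(1.2815) / ln(2.3750)
  = 0.24804 / 0.86500 = 0.28675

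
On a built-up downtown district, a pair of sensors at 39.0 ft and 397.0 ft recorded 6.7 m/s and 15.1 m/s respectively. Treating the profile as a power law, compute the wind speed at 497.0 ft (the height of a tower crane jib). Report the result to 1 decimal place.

First find α: α = ln(V₂/V₁)/ln(z₂/z₁) = ln(15.1/6.7)/ln(397.0/39.0) = 0.81259/2.32037 = 0.3502
Extrapolate from 397.0 ft to 497.0 ft: V₃ = 15.1 × (497.0/397.0)^0.3502 = 15.1 × 1.0819 = 16.3359 m/s

16.3 m/s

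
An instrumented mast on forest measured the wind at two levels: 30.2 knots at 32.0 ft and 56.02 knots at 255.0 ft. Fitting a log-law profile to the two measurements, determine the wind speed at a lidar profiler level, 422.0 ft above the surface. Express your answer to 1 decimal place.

62.3 knots

Log law: V ∝ ln(z/z₀). From the pair, with r = V₁/V₂ = 0.53909,
ln z₀ = (ln z₁ − r·ln z₂)/(1 − r) = (3.4657 − 0.53909×5.5413)/0.46091 = 1.0381 → z₀ = 2.824 ft
V₃ = V₁ · ln(z₃/z₀)/ln(z₁/z₀) = 30.2 × 5.0069/2.4276 = 62.2867 knots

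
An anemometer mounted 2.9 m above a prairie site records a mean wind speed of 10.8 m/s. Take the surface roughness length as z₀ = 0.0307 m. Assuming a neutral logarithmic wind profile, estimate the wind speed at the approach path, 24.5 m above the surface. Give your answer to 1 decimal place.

15.9 m/s

Log law: V(z) ∝ ln(z/z₀), so V₂/V₁ = ln(z₂/z₀) / ln(z₁/z₀).
ln(24.5/0.0307) = 6.6822, ln(2.9/0.0307) = 4.5482
V₂ = 10.8 × 6.6822/4.5482 = 10.8 × 1.4692 = 15.8672 m/s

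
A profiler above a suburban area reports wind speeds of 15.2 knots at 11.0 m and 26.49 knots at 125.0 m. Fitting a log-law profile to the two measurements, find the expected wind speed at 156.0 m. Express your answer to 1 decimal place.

Log law: V ∝ ln(z/z₀). From the pair, with r = V₁/V₂ = 0.57380,
ln z₀ = (ln z₁ − r·ln z₂)/(1 − r) = (2.3979 − 0.57380×4.8283)/0.42620 = -0.8742 → z₀ = 0.4172 m
V₃ = V₁ · ln(z₃/z₀)/ln(z₁/z₀) = 15.2 × 5.9241/3.2721 = 27.5191 knots

27.5 knots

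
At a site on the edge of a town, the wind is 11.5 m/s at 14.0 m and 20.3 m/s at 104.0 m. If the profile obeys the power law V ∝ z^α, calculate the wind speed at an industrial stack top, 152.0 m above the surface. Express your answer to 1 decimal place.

First find α: α = ln(V₂/V₁)/ln(z₂/z₁) = ln(20.3/11.5)/ln(104.0/14.0) = 0.56827/2.00533 = 0.2834
Extrapolate from 104.0 m to 152.0 m: V₃ = 20.3 × (152.0/104.0)^0.2834 = 20.3 × 1.1135 = 22.6048 m/s

22.6 m/s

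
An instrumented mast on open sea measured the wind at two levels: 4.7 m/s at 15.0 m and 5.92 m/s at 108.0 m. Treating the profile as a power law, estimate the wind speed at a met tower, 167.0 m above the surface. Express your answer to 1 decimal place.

6.2 m/s

First find α: α = ln(V₂/V₁)/ln(z₂/z₁) = ln(5.92/4.7)/ln(108.0/15.0) = 0.23077/1.97408 = 0.1169
Extrapolate from 108.0 m to 167.0 m: V₃ = 5.92 × (167.0/108.0)^0.1169 = 5.92 × 1.0523 = 6.2295 m/s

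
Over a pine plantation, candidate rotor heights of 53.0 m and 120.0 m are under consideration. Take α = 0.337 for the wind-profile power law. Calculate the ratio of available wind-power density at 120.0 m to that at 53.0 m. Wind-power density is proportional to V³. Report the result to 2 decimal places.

Speed ratio: V_B/V_A = (z_B/z_A)^α = (120.0/53.0)^0.337 = (2.2642)^0.337 = 1.31705
Power-density ratio: P_B/P_A = (V_B/V_A)³ = (1.31705)³ = 2.28460

2.28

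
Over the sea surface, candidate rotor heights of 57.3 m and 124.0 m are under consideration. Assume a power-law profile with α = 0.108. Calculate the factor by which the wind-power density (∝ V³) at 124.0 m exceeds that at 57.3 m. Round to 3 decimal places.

Speed ratio: V_B/V_A = (z_B/z_A)^α = (124.0/57.3)^0.108 = (2.1640)^0.108 = 1.08695
Power-density ratio: P_B/P_A = (V_B/V_A)³ = (1.08695)³ = 1.28418

1.284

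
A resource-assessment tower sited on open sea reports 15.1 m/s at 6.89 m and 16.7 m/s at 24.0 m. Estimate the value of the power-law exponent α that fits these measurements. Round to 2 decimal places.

Power law: V₂/V₁ = (z₂/z₁)^α ⇒ α = ln(V₂/V₁) / ln(z₂/z₁)
α = ln(16.7/15.1) / ln(24.0/6.89) = ln(1.1060) / ln(3.4833)
  = 0.10071 / 1.24798 = 0.08070

α ≈ 0.08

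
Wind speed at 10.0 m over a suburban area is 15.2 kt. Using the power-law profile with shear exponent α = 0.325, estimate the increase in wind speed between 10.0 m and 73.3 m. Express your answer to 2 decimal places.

13.84 kt

Power law: V₂ = V₁ · (z₂/z₁)^α = 15.2 × (7.3300)^0.325 = 29.0404 kt
ΔV = 29.0404 − 15.2 = 13.8404 kt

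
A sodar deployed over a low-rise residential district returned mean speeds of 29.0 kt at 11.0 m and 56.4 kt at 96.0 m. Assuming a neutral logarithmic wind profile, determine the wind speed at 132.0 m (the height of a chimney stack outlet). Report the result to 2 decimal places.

Log law: V ∝ ln(z/z₀). From the pair, with r = V₁/V₂ = 0.51418,
ln z₀ = (ln z₁ − r·ln z₂)/(1 − r) = (2.3979 − 0.51418×4.5643)/0.48582 = 0.1049 → z₀ = 1.111 m
V₃ = V₁ · ln(z₃/z₀)/ln(z₁/z₀) = 29.0 × 4.7779/2.2930 = 60.4276 kt

60.43 kt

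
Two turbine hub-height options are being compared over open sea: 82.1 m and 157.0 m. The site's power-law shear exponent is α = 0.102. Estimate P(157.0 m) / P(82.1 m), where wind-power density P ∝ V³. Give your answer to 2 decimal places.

Speed ratio: V_B/V_A = (z_B/z_A)^α = (157.0/82.1)^0.102 = (1.9123)^0.102 = 1.06836
Power-density ratio: P_B/P_A = (V_B/V_A)³ = (1.06836)³ = 1.21943

1.22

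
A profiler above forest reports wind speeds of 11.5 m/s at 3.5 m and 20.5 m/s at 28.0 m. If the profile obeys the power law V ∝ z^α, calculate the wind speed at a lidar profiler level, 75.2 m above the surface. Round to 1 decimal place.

27.0 m/s

First find α: α = ln(V₂/V₁)/ln(z₂/z₁) = ln(20.5/11.5)/ln(28.0/3.5) = 0.57808/2.07944 = 0.2780
Extrapolate from 28.0 m to 75.2 m: V₃ = 20.5 × (75.2/28.0)^0.2780 = 20.5 × 1.3161 = 26.9793 m/s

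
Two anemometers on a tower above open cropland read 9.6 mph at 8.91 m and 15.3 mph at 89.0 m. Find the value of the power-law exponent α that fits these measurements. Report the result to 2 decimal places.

Power law: V₂/V₁ = (z₂/z₁)^α ⇒ α = ln(V₂/V₁) / ln(z₂/z₁)
α = ln(15.3/9.6) / ln(89.0/8.91) = ln(1.5938) / ln(9.9888)
  = 0.46609 / 2.30146 = 0.20252

α ≈ 0.20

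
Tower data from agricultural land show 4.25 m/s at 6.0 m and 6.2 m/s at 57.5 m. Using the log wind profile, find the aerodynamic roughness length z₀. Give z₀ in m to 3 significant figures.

Log law: V(z) ∝ ln(z/z₀). With r = V₁/V₂ = 4.25/6.2 = 0.68548,
r · ln(z₂/z₀) = ln(z₁/z₀) ⇒ ln z₀ = (ln z₁ − r·ln z₂)/(1 − r)
ln z₀ = (1.79176 − 0.68548×4.05178) / 0.31452 = -3.1339
z₀ = exp(-3.1339) = 0.04355 m

z₀ ≈ 0.0435 m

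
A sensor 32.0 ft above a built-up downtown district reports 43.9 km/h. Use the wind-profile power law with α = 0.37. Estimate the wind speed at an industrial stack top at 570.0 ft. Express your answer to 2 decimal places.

127.42 km/h

Power-law profile: V₂ = V₁ · (z₂/z₁)^α
V₂ = 43.9 × (570.0/32.0)^0.37 = 43.9 × (17.8125)^0.37
    = 43.9 × 2.9025 = 127.4186 km/h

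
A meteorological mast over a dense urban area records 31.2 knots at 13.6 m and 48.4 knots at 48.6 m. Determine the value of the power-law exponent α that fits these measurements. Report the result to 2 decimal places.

α ≈ 0.34

Power law: V₂/V₁ = (z₂/z₁)^α ⇒ α = ln(V₂/V₁) / ln(z₂/z₁)
α = ln(48.4/31.2) / ln(48.6/13.6) = ln(1.5513) / ln(3.5735)
  = 0.43908 / 1.27355 = 0.34477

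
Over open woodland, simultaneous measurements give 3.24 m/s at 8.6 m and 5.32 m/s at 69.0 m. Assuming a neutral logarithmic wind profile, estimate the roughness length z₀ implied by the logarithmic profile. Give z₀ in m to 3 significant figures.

Log law: V(z) ∝ ln(z/z₀). With r = V₁/V₂ = 3.24/5.32 = 0.60902,
r · ln(z₂/z₀) = ln(z₁/z₀) ⇒ ln z₀ = (ln z₁ − r·ln z₂)/(1 − r)
ln z₀ = (2.15176 − 0.60902×4.23411) / 0.39098 = -1.0919
z₀ = exp(-1.0919) = 0.3356 m

z₀ ≈ 0.336 m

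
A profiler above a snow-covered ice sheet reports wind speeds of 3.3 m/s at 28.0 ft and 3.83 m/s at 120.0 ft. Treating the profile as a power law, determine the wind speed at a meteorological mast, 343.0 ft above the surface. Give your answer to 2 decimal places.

4.26 m/s

First find α: α = ln(V₂/V₁)/ln(z₂/z₁) = ln(3.83/3.3)/ln(120.0/28.0) = 0.14894/1.45529 = 0.1023
Extrapolate from 120.0 ft to 343.0 ft: V₃ = 3.83 × (343.0/120.0)^0.1023 = 3.83 × 1.1135 = 4.2646 m/s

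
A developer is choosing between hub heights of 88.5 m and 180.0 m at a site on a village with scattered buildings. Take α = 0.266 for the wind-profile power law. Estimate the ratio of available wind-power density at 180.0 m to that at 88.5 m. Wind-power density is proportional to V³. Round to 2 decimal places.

Speed ratio: V_B/V_A = (z_B/z_A)^α = (180.0/88.5)^0.266 = (2.0339)^0.266 = 1.20786
Power-density ratio: P_B/P_A = (V_B/V_A)³ = (1.20786)³ = 1.76217

1.76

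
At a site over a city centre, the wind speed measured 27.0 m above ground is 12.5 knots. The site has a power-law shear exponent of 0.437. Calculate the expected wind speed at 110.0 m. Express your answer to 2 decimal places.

23.09 knots

Power-law profile: V₂ = V₁ · (z₂/z₁)^α
V₂ = 12.5 × (110.0/27.0)^0.437 = 12.5 × (4.0741)^0.437
    = 12.5 × 1.8475 = 23.0937 knots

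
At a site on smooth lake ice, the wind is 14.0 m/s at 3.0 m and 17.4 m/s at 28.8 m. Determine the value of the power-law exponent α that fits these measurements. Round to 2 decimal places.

Power law: V₂/V₁ = (z₂/z₁)^α ⇒ α = ln(V₂/V₁) / ln(z₂/z₁)
α = ln(17.4/14.0) / ln(28.8/3.0) = ln(1.2429) / ln(9.6000)
  = 0.21741 / 2.26176 = 0.09613

α ≈ 0.10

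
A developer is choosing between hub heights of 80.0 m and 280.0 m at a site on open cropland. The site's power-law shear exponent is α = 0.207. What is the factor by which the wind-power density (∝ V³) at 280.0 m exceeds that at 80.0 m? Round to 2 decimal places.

Speed ratio: V_B/V_A = (z_B/z_A)^α = (280.0/80.0)^0.207 = (3.5000)^0.207 = 1.29605
Power-density ratio: P_B/P_A = (V_B/V_A)³ = (1.29605)³ = 2.17704

2.18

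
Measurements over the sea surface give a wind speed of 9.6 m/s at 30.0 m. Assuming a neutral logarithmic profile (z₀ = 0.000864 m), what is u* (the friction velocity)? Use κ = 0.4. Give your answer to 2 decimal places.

Log law: V(z) = (u*/κ) · ln(z/z₀) ⇒ u* = κ · V / ln(z/z₀)
u* = 0.4 × 9.6 / ln(30.0/0.000864) = 0.4 × 9.6 / 10.4551
   = 3.8400 / 10.4551 = 0.3673 m/s

u* ≈ 0.37 m/s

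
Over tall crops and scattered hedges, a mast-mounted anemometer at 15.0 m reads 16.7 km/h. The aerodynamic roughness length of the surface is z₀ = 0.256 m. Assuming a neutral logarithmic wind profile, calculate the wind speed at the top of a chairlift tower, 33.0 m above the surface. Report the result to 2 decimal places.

19.93 km/h

Log law: V(z) ∝ ln(z/z₀), so V₂/V₁ = ln(z₂/z₀) / ln(z₁/z₀).
ln(33.0/0.256) = 4.8591, ln(15.0/0.256) = 4.0706
V₂ = 16.7 × 4.8591/4.0706 = 16.7 × 1.1937 = 19.9347 km/h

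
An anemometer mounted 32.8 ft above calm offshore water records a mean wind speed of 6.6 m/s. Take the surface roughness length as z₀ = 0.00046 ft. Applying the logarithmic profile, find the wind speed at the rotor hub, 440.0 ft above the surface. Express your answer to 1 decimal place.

Log law: V(z) ∝ ln(z/z₀), so V₂/V₁ = ln(z₂/z₀) / ln(z₁/z₀).
ln(440.0/0.00046) = 13.7711, ln(32.8/0.00046) = 11.1747
V₂ = 6.6 × 13.7711/11.1747 = 6.6 × 1.2323 = 8.1335 m/s

8.1 m/s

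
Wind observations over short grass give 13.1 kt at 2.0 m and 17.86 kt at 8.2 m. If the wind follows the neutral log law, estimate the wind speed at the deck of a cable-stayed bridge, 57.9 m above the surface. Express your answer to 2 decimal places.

Log law: V ∝ ln(z/z₀). From the pair, with r = V₁/V₂ = 0.73348,
ln z₀ = (ln z₁ − r·ln z₂)/(1 − r) = (0.6931 − 0.73348×2.1041)/0.26652 = -3.1900 → z₀ = 0.04117 m
V₃ = V₁ · ln(z₃/z₀)/ln(z₁/z₀) = 13.1 × 7.2487/3.8832 = 24.4538 kt

24.45 kt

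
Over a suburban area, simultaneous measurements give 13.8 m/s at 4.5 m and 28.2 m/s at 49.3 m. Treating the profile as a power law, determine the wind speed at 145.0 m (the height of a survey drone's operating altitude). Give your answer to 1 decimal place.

First find α: α = ln(V₂/V₁)/ln(z₂/z₁) = ln(28.2/13.8)/ln(49.3/4.5) = 0.71465/2.39385 = 0.2985
Extrapolate from 49.3 m to 145.0 m: V₃ = 28.2 × (145.0/49.3)^0.2985 = 28.2 × 1.3800 = 38.9153 m/s

38.9 m/s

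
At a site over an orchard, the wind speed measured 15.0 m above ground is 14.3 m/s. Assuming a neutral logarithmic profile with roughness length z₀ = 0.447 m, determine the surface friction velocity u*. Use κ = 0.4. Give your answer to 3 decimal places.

u* ≈ 1.628 m/s

Log law: V(z) = (u*/κ) · ln(z/z₀) ⇒ u* = κ · V / ln(z/z₀)
u* = 0.4 × 14.3 / ln(15.0/0.447) = 0.4 × 14.3 / 3.5132
   = 5.7200 / 3.5132 = 1.6281 m/s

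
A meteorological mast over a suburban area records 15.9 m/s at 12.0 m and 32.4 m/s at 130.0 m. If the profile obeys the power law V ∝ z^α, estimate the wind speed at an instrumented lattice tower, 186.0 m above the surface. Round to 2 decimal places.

36.06 m/s

First find α: α = ln(V₂/V₁)/ln(z₂/z₁) = ln(32.4/15.9)/ln(130.0/12.0) = 0.71184/2.38263 = 0.2988
Extrapolate from 130.0 m to 186.0 m: V₃ = 32.4 × (186.0/130.0)^0.2988 = 32.4 × 1.1130 = 36.0598 m/s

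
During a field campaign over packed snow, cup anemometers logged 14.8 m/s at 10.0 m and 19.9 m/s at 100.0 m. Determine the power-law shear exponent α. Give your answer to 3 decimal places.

Power law: V₂/V₁ = (z₂/z₁)^α ⇒ α = ln(V₂/V₁) / ln(z₂/z₁)
α = ln(19.9/14.8) / ln(100.0/10.0) = ln(1.3446) / ln(10.0000)
  = 0.29609 / 2.30259 = 0.12859

α ≈ 0.129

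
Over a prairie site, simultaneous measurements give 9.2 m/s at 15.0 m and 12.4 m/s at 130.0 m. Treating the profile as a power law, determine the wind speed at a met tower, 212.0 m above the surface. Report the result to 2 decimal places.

First find α: α = ln(V₂/V₁)/ln(z₂/z₁) = ln(12.4/9.2)/ln(130.0/15.0) = 0.29849/2.15948 = 0.1382
Extrapolate from 130.0 m to 212.0 m: V₃ = 12.4 × (212.0/130.0)^0.1382 = 12.4 × 1.0699 = 13.2672 m/s

13.27 m/s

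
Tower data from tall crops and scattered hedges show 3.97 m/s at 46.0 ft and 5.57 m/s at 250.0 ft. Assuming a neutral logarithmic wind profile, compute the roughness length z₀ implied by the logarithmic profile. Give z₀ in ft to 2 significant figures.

z₀ ≈ 0.69 ft

Log law: V(z) ∝ ln(z/z₀). With r = V₁/V₂ = 3.97/5.57 = 0.71275,
r · ln(z₂/z₀) = ln(z₁/z₀) ⇒ ln z₀ = (ln z₁ − r·ln z₂)/(1 − r)
ln z₀ = (3.82864 − 0.71275×5.52146) / 0.28725 = -0.3717
z₀ = exp(-0.3717) = 0.6896 ft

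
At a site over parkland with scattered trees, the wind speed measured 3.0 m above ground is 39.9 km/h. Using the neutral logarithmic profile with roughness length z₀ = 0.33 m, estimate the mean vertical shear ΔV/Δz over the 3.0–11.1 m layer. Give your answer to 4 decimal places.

Log law: V₂ = V₁ · ln(z₂/z₀)/ln(z₁/z₀) = 39.9 × 3.5156/2.2073 = 63.5502 km/h
ΔV/Δz = (63.5502 − 39.9)/(11.1 − 3.0) = 23.6502/8.1000 = 2.91978 km/h/m

2.9198 km/h/m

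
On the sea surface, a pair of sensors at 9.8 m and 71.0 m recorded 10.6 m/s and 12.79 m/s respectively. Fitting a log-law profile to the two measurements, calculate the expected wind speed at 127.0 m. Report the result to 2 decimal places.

13.43 m/s

Log law: V ∝ ln(z/z₀). From the pair, with r = V₁/V₂ = 0.82877,
ln z₀ = (ln z₁ − r·ln z₂)/(1 − r) = (2.2824 − 0.82877×4.2627)/0.17123 = -7.3026 → z₀ = 0.0006738 m
V₃ = V₁ · ln(z₃/z₀)/ln(z₁/z₀) = 10.6 × 12.1468/9.5850 = 13.4331 m/s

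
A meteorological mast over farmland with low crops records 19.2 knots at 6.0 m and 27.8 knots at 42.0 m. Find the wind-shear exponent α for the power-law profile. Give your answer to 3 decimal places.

α ≈ 0.190

Power law: V₂/V₁ = (z₂/z₁)^α ⇒ α = ln(V₂/V₁) / ln(z₂/z₁)
α = ln(27.8/19.2) / ln(42.0/6.0) = ln(1.4479) / ln(7.0000)
  = 0.37013 / 1.94591 = 0.19021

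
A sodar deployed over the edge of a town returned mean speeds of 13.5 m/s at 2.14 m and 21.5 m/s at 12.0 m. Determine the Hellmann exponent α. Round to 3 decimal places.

Power law: V₂/V₁ = (z₂/z₁)^α ⇒ α = ln(V₂/V₁) / ln(z₂/z₁)
α = ln(21.5/13.5) / ln(12.0/2.14) = ln(1.5926) / ln(5.6075)
  = 0.46536 / 1.72410 = 0.26992

α ≈ 0.270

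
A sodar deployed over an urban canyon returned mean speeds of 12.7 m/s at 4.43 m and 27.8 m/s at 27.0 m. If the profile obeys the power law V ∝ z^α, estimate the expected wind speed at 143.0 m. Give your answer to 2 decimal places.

First find α: α = ln(V₂/V₁)/ln(z₂/z₁) = ln(27.8/12.7)/ln(27.0/4.43) = 0.78343/1.80744 = 0.4335
Extrapolate from 27.0 m to 143.0 m: V₃ = 27.8 × (143.0/27.0)^0.4335 = 27.8 × 2.0597 = 57.2599 m/s

57.26 m/s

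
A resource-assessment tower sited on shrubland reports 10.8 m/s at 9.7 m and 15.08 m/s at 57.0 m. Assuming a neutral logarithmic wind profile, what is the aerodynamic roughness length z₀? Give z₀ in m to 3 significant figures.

Log law: V(z) ∝ ln(z/z₀). With r = V₁/V₂ = 10.8/15.08 = 0.71618,
r · ln(z₂/z₀) = ln(z₁/z₀) ⇒ ln z₀ = (ln z₁ − r·ln z₂)/(1 − r)
ln z₀ = (2.27213 − 0.71618×4.04305) / 0.28382 = -2.1966
z₀ = exp(-2.1966) = 0.1112 m

z₀ ≈ 0.111 m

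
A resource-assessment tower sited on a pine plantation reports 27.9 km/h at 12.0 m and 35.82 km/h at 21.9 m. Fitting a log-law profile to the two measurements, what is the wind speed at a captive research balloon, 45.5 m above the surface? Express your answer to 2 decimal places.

Log law: V ∝ ln(z/z₀). From the pair, with r = V₁/V₂ = 0.77889,
ln z₀ = (ln z₁ − r·ln z₂)/(1 − r) = (2.4849 − 0.77889×3.0865)/0.22111 = 0.3657 → z₀ = 1.442 m
V₃ = V₁ · ln(z₃/z₀)/ln(z₁/z₀) = 27.9 × 3.4520/2.1192 = 45.4468 km/h

45.45 km/h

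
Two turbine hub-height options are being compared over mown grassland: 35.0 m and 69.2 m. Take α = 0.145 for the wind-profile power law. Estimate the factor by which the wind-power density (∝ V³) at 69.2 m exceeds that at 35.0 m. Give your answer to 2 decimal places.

Speed ratio: V_B/V_A = (z_B/z_A)^α = (69.2/35.0)^0.145 = (1.9771)^0.145 = 1.10389
Power-density ratio: P_B/P_A = (V_B/V_A)³ = (1.10389)³ = 1.34517

1.35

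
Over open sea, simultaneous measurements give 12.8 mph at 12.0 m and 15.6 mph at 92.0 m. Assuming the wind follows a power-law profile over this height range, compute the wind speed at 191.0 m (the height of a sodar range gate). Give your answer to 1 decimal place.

16.7 mph

First find α: α = ln(V₂/V₁)/ln(z₂/z₁) = ln(15.6/12.8)/ln(92.0/12.0) = 0.19783/2.03688 = 0.0971
Extrapolate from 92.0 m to 191.0 m: V₃ = 15.6 × (191.0/92.0)^0.0971 = 15.6 × 1.0735 = 16.7470 mph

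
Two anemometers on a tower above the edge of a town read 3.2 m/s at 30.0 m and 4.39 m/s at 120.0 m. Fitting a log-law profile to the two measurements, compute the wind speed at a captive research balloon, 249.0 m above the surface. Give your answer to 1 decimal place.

Log law: V ∝ ln(z/z₀). From the pair, with r = V₁/V₂ = 0.72893,
ln z₀ = (ln z₁ − r·ln z₂)/(1 − r) = (3.4012 − 0.72893×4.7875)/0.27107 = -0.3267 → z₀ = 0.7213 m
V₃ = V₁ · ln(z₃/z₀)/ln(z₁/z₀) = 3.2 × 5.8441/3.7279 = 5.0166 m/s

5.0 m/s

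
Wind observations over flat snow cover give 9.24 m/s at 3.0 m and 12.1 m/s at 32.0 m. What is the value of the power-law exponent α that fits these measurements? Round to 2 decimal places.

Power law: V₂/V₁ = (z₂/z₁)^α ⇒ α = ln(V₂/V₁) / ln(z₂/z₁)
α = ln(12.1/9.24) / ln(32.0/3.0) = ln(1.3095) / ln(10.6667)
  = 0.26966 / 2.36712 = 0.11392

α ≈ 0.11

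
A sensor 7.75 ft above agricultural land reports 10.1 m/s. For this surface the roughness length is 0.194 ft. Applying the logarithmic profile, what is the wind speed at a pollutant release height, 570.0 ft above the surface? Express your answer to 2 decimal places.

Log law: V(z) ∝ ln(z/z₀), so V₂/V₁ = ln(z₂/z₀) / ln(z₁/z₀).
ln(570.0/0.194) = 7.9855, ln(7.75/0.194) = 3.6876
V₂ = 10.1 × 7.9855/3.6876 = 10.1 × 2.1655 = 21.8717 m/s

21.87 m/s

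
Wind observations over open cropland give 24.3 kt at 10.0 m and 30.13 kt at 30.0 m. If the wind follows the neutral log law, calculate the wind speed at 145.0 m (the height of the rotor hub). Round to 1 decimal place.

Log law: V ∝ ln(z/z₀). From the pair, with r = V₁/V₂ = 0.80651,
ln z₀ = (ln z₁ − r·ln z₂)/(1 − r) = (2.3026 − 0.80651×3.4012)/0.19349 = -2.2765 → z₀ = 0.1026 m
V₃ = V₁ · ln(z₃/z₀)/ln(z₁/z₀) = 24.3 × 7.2533/4.5791 = 38.4909 kt

38.5 kt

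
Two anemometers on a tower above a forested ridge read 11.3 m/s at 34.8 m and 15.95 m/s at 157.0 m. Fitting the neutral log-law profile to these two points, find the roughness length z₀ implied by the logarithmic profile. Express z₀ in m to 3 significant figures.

z₀ ≈ 0.894 m

Log law: V(z) ∝ ln(z/z₀). With r = V₁/V₂ = 11.3/15.95 = 0.70846,
r · ln(z₂/z₀) = ln(z₁/z₀) ⇒ ln z₀ = (ln z₁ − r·ln z₂)/(1 − r)
ln z₀ = (3.54962 − 0.70846×5.05625) / 0.29154 = -0.1117
z₀ = exp(-0.1117) = 0.8944 m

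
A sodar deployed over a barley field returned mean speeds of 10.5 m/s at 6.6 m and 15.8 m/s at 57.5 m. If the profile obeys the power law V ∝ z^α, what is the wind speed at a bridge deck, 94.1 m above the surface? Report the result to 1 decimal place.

17.3 m/s

First find α: α = ln(V₂/V₁)/ln(z₂/z₁) = ln(15.8/10.5)/ln(57.5/6.6) = 0.40863/2.16472 = 0.1888
Extrapolate from 57.5 m to 94.1 m: V₃ = 15.8 × (94.1/57.5)^0.1888 = 15.8 × 1.0974 = 17.3396 m/s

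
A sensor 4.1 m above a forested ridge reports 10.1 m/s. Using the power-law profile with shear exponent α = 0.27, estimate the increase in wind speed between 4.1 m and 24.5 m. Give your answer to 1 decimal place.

6.3 m/s

Power law: V₂ = V₁ · (z₂/z₁)^α = 10.1 × (5.9756)^0.27 = 16.3661 m/s
ΔV = 16.3661 − 10.1 = 6.2661 m/s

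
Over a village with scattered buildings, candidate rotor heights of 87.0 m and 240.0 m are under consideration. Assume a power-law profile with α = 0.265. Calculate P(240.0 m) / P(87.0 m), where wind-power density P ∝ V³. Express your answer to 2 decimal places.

Speed ratio: V_B/V_A = (z_B/z_A)^α = (240.0/87.0)^0.265 = (2.7586)^0.265 = 1.30853
Power-density ratio: P_B/P_A = (V_B/V_A)³ = (1.30853)³ = 2.24053

2.24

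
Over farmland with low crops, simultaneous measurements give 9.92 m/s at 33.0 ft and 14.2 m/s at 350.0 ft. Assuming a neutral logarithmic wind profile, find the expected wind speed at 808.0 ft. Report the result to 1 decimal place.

Log law: V ∝ ln(z/z₀). From the pair, with r = V₁/V₂ = 0.69859,
ln z₀ = (ln z₁ − r·ln z₂)/(1 − r) = (3.4965 − 0.69859×5.8579)/0.30141 = -1.9767 → z₀ = 0.1385 ft
V₃ = V₁ · ln(z₃/z₀)/ln(z₁/z₀) = 9.92 × 8.6713/5.4732 = 15.7164 m/s

15.7 m/s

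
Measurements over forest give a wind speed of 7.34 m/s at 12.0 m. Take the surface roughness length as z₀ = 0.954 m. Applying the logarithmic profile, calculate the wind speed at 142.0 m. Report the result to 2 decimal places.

Log law: V(z) ∝ ln(z/z₀), so V₂/V₁ = ln(z₂/z₀) / ln(z₁/z₀).
ln(142.0/0.954) = 5.0029, ln(12.0/0.954) = 2.5320
V₂ = 7.34 × 5.0029/2.5320 = 7.34 × 1.9759 = 14.5029 m/s

14.50 m/s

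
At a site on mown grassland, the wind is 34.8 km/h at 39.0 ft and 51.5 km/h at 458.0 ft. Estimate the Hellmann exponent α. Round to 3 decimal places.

α ≈ 0.159

Power law: V₂/V₁ = (z₂/z₁)^α ⇒ α = ln(V₂/V₁) / ln(z₂/z₁)
α = ln(51.5/34.8) / ln(458.0/39.0) = ln(1.4799) / ln(11.7436)
  = 0.39196 / 2.46331 = 0.15912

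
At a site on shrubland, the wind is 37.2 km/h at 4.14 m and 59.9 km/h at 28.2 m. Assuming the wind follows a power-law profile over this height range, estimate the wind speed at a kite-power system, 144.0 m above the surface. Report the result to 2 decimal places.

First find α: α = ln(V₂/V₁)/ln(z₂/z₁) = ln(59.9/37.2)/ln(28.2/4.14) = 0.47637/1.91863 = 0.2483
Extrapolate from 28.2 m to 144.0 m: V₃ = 59.9 × (144.0/28.2)^0.2483 = 59.9 × 1.4990 = 89.7928 km/h

89.79 km/h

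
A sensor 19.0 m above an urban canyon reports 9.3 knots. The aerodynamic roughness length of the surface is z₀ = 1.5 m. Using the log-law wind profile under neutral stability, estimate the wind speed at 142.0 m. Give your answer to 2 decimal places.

Log law: V(z) ∝ ln(z/z₀), so V₂/V₁ = ln(z₂/z₀) / ln(z₁/z₀).
ln(142.0/1.5) = 4.5504, ln(19.0/1.5) = 2.5390
V₂ = 9.3 × 4.5504/2.5390 = 9.3 × 1.7922 = 16.6675 knots

16.67 knots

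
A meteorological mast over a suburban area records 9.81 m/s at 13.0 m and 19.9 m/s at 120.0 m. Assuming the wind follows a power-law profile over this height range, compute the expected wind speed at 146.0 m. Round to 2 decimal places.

21.18 m/s

First find α: α = ln(V₂/V₁)/ln(z₂/z₁) = ln(19.9/9.81)/ln(120.0/13.0) = 0.70732/2.22254 = 0.3182
Extrapolate from 120.0 m to 146.0 m: V₃ = 19.9 × (146.0/120.0)^0.3182 = 19.9 × 1.0644 = 21.1816 m/s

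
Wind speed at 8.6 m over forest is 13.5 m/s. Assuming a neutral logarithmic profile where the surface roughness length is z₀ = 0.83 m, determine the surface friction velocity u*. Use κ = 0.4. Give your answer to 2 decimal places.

u* ≈ 2.31 m/s

Log law: V(z) = (u*/κ) · ln(z/z₀) ⇒ u* = κ · V / ln(z/z₀)
u* = 0.4 × 13.5 / ln(8.6/0.83) = 0.4 × 13.5 / 2.3381
   = 5.4000 / 2.3381 = 2.3096 m/s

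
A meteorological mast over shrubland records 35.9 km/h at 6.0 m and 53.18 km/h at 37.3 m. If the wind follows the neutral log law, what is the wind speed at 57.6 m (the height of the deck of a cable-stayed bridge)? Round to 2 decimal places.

57.29 km/h

Log law: V ∝ ln(z/z₀). From the pair, with r = V₁/V₂ = 0.67507,
ln z₀ = (ln z₁ − r·ln z₂)/(1 − r) = (1.7918 − 0.67507×3.6190)/0.32493 = -2.0044 → z₀ = 0.1347 m
V₃ = V₁ · ln(z₃/z₀)/ln(z₁/z₀) = 35.9 × 6.0579/3.7962 = 57.2893 km/h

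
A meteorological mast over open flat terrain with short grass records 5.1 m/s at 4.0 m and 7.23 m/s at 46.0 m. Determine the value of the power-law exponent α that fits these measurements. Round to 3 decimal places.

Power law: V₂/V₁ = (z₂/z₁)^α ⇒ α = ln(V₂/V₁) / ln(z₂/z₁)
α = ln(7.23/5.1) / ln(46.0/4.0) = ln(1.4176) / ln(11.5000)
  = 0.34900 / 2.44235 = 0.14289

α ≈ 0.143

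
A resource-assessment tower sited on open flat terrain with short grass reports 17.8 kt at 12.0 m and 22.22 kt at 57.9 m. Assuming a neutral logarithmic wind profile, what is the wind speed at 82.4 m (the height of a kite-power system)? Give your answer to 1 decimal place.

Log law: V ∝ ln(z/z₀). From the pair, with r = V₁/V₂ = 0.80108,
ln z₀ = (ln z₁ − r·ln z₂)/(1 − r) = (2.4849 − 0.80108×4.0587)/0.19892 = -3.8531 → z₀ = 0.02121 m
V₃ = V₁ · ln(z₃/z₀)/ln(z₁/z₀) = 17.8 × 8.2646/6.3380 = 23.2110 kt

23.2 kt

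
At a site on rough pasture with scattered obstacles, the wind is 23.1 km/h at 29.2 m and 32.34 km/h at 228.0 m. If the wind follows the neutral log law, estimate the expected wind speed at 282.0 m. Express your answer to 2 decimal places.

Log law: V ∝ ln(z/z₀). From the pair, with r = V₁/V₂ = 0.71429,
ln z₀ = (ln z₁ − r·ln z₂)/(1 − r) = (3.3742 − 0.71429×5.4293)/0.28571 = -1.7638 → z₀ = 0.1714 m
V₃ = V₁ · ln(z₃/z₀)/ln(z₁/z₀) = 23.1 × 7.4057/5.1379 = 33.2957 km/h

33.30 km/h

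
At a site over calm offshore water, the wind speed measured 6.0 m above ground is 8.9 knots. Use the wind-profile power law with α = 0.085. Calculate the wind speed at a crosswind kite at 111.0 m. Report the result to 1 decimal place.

Power-law profile: V₂ = V₁ · (z₂/z₁)^α
V₂ = 8.9 × (111.0/6.0)^0.085 = 8.9 × (18.5000)^0.085
    = 8.9 × 1.2815 = 11.4051 knots

11.4 knots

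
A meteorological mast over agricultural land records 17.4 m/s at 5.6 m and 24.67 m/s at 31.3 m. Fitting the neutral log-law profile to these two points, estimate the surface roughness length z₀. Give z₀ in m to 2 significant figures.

Log law: V(z) ∝ ln(z/z₀). With r = V₁/V₂ = 17.4/24.67 = 0.70531,
r · ln(z₂/z₀) = ln(z₁/z₀) ⇒ ln z₀ = (ln z₁ − r·ln z₂)/(1 − r)
ln z₀ = (1.72277 − 0.70531×3.44362) / 0.29469 = -2.3959
z₀ = exp(-2.3959) = 0.09109 m

z₀ ≈ 0.091 m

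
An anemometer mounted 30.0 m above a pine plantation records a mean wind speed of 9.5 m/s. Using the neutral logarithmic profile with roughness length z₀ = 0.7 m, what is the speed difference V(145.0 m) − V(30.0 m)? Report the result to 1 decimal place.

Log law: V₂ = V₁ · ln(z₂/z₀)/ln(z₁/z₀) = 9.5 × 5.3334/3.7579 = 13.4830 m/s
ΔV = 13.4830 − 9.5 = 3.9830 m/s

4.0 m/s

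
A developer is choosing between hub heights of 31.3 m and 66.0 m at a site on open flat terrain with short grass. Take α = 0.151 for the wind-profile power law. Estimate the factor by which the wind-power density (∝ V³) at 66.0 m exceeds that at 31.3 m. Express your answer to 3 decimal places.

Speed ratio: V_B/V_A = (z_B/z_A)^α = (66.0/31.3)^0.151 = (2.1086)^0.151 = 1.11924
Power-density ratio: P_B/P_A = (V_B/V_A)³ = (1.11924)³ = 1.40208

1.402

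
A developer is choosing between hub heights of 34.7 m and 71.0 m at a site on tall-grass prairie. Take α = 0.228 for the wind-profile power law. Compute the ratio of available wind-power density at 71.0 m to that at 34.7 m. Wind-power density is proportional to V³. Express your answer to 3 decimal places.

1.632

Speed ratio: V_B/V_A = (z_B/z_A)^α = (71.0/34.7)^0.228 = (2.0461)^0.228 = 1.17731
Power-density ratio: P_B/P_A = (V_B/V_A)³ = (1.17731)³ = 1.63183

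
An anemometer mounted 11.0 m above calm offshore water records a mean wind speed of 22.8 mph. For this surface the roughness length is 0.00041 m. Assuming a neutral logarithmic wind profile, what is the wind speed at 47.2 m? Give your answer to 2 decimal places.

Log law: V(z) ∝ ln(z/z₀), so V₂/V₁ = ln(z₂/z₀) / ln(z₁/z₀).
ln(47.2/0.00041) = 11.6537, ln(11.0/0.00041) = 10.1972
V₂ = 22.8 × 11.6537/10.1972 = 22.8 × 1.1428 = 26.0566 mph

26.06 mph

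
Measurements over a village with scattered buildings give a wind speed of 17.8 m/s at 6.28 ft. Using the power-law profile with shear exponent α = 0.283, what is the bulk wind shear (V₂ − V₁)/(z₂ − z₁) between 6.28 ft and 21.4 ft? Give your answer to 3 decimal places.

Power law: V₂ = V₁ · (z₂/z₁)^α = 17.8 × (3.4076)^0.283 = 25.1828 m/s
ΔV/Δz = (25.1828 − 17.8)/(21.4 − 6.28) = 7.3828/15.1200 = 0.48828 m/s/ft

0.488 m/s/ft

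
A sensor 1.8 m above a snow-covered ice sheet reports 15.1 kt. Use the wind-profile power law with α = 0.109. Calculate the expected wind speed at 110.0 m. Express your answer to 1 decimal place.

Power-law profile: V₂ = V₁ · (z₂/z₁)^α
V₂ = 15.1 × (110.0/1.8)^0.109 = 15.1 × (61.1111)^0.109
    = 15.1 × 1.5656 = 23.6409 kt

23.6 kt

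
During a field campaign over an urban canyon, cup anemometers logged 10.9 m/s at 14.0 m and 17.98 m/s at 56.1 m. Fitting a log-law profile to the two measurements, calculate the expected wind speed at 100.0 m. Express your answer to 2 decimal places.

20.93 m/s

Log law: V ∝ ln(z/z₀). From the pair, with r = V₁/V₂ = 0.60623,
ln z₀ = (ln z₁ − r·ln z₂)/(1 − r) = (2.6391 − 0.60623×4.0271)/0.39377 = 0.5020 → z₀ = 1.652 m
V₃ = V₁ · ln(z₃/z₀)/ln(z₁/z₀) = 10.9 × 4.1031/2.1370 = 20.9283 m/s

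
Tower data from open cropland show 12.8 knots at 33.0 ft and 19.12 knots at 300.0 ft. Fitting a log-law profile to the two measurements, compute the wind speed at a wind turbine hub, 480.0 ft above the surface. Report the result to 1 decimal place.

Log law: V ∝ ln(z/z₀). From the pair, with r = V₁/V₂ = 0.66946,
ln z₀ = (ln z₁ − r·ln z₂)/(1 − r) = (3.4965 − 0.66946×5.7038)/0.33054 = -0.9739 → z₀ = 0.3776 ft
V₃ = V₁ · ln(z₃/z₀)/ln(z₁/z₀) = 12.8 × 7.1477/4.4704 = 20.4657 knots

20.5 knots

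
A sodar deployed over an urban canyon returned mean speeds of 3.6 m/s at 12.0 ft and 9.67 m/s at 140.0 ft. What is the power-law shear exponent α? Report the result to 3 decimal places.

Power law: V₂/V₁ = (z₂/z₁)^α ⇒ α = ln(V₂/V₁) / ln(z₂/z₁)
α = ln(9.67/3.6) / ln(140.0/12.0) = ln(2.6861) / ln(11.6667)
  = 0.98809 / 2.45674 = 0.40220

α ≈ 0.402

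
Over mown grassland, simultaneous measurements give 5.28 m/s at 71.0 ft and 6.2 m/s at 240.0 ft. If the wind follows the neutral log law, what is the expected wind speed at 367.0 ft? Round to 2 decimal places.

Log law: V ∝ ln(z/z₀). From the pair, with r = V₁/V₂ = 0.85161,
ln z₀ = (ln z₁ − r·ln z₂)/(1 − r) = (4.2627 − 0.85161×5.4806)/0.14839 = -2.7273 → z₀ = 0.06539 ft
V₃ = V₁ · ln(z₃/z₀)/ln(z₁/z₀) = 5.28 × 8.6327/6.9900 = 6.5208 m/s

6.52 m/s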